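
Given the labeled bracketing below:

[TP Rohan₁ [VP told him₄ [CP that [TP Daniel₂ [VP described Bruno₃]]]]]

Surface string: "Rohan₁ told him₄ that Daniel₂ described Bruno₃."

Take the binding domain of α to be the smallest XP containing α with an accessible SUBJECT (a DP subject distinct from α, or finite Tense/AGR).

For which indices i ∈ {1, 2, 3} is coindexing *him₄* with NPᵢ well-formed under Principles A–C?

*him* is a pronoun, so Principle B applies: it must be free in its binding domain.
Binding domain of *him₄*: the matrix TP, whose subject is Rohan₁.
*Rohan₁* c-commands the pronoun within its binding domain → coindexation would violate Principle B.
*Daniel₂*: the pronoun c-commands this R-expression → coindexation would violate Principle C on *Daniel₂*.
*Bruno₃*: the pronoun c-commands this R-expression → coindexation would violate Principle C on *Bruno₃*.

none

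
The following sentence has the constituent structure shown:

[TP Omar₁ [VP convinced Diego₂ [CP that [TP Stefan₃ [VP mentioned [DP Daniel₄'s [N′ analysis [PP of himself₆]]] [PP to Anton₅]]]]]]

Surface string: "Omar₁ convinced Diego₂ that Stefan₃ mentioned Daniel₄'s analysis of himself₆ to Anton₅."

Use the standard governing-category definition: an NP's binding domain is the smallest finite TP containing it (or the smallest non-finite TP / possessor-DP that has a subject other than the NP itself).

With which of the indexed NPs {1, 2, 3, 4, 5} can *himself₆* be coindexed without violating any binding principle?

{4}

*himself* is an anaphor, so Principle A applies: it must be bound in its binding domain.
Binding domain of *himself₆*: the possessed DP, whose subject is Daniel₄.
*Omar₁* c-commands the anaphor but is outside its binding domain → cannot satisfy Principle A.
*Diego₂* c-commands the anaphor but is outside its binding domain → cannot satisfy Principle A.
*Stefan₃* c-commands the anaphor but is outside its binding domain → cannot satisfy Principle A.
*Daniel₄* c-commands the anaphor within its binding domain → licit binder.
*Anton₅* does not c-command the anaphor → cannot bind it.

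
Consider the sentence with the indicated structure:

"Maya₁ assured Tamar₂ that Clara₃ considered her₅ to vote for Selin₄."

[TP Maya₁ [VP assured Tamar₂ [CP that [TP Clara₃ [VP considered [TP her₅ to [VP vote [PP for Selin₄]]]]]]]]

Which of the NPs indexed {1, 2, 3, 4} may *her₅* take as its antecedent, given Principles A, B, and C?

*her* is a pronoun, so Principle B applies: it must be free in its binding domain.
Binding domain of *her₅*: the embedded TP, whose subject is Clara₃.
*Maya₁* c-commands the pronoun but from outside its binding domain, and is not c-commanded by it → coindexation permitted.
*Tamar₂* c-commands the pronoun but from outside its binding domain, and is not c-commanded by it → coindexation permitted.
*Clara₃* c-commands the pronoun within its binding domain → coindexation would violate Principle B.
*Selin₄*: the pronoun c-commands this R-expression → coindexation would violate Principle C on *Selin₄*.

{1, 2}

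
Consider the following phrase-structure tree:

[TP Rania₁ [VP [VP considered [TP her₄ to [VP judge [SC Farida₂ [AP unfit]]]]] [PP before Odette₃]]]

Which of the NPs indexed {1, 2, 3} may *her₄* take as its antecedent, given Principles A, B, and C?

*her* is a pronoun, so Principle B applies: it must be free in its binding domain.
Binding domain of *her₄*: the matrix TP, whose subject is Rania₁.
*Rania₁* c-commands the pronoun within its binding domain → coindexation would violate Principle B.
*Farida₂*: the pronoun c-commands this R-expression → coindexation would violate Principle C on *Farida₂*.
*Odette₃* and the pronoun do not c-command one another → neither Principle B nor Principle C is at stake; coindexation permitted.

{3}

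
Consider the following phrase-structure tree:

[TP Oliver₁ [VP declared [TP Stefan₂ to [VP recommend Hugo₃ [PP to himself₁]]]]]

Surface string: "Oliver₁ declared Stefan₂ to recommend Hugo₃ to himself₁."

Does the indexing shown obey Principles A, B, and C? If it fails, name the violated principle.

Principle A

The two coindexed NPs are *Oliver₁* and *himself₁*.
*himself₁* is an anaphor. Principle A requires it to be bound within its binding domain — the embedded TP, whose subject is Stefan₂.
Within that domain it is c-commanded by *Stefan₂*, *Hugo₃*, none of which share its index.
*Oliver₁* does c-command the anaphor, but from outside its binding domain.
The anaphor is unbound in its domain → Principle A violation.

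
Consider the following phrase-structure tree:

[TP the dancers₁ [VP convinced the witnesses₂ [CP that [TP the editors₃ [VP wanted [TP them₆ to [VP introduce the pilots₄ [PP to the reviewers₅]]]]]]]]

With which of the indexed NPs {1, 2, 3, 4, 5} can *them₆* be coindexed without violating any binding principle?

*them* is a pronoun, so Principle B applies: it must be free in its binding domain.
Binding domain of *them₆*: the embedded TP, whose subject is the editors₃.
*the dancers₁* c-commands the pronoun but from outside its binding domain, and is not c-commanded by it → coindexation permitted.
*the witnesses₂* c-commands the pronoun but from outside its binding domain, and is not c-commanded by it → coindexation permitted.
*the editors₃* c-commands the pronoun within its binding domain → coindexation would violate Principle B.
*the pilots₄*: the pronoun c-commands this R-expression → coindexation would violate Principle C on *the pilots₄*.
*the reviewers₅*: the pronoun c-commands this R-expression → coindexation would violate Principle C on *the reviewers₅*.

{1, 2}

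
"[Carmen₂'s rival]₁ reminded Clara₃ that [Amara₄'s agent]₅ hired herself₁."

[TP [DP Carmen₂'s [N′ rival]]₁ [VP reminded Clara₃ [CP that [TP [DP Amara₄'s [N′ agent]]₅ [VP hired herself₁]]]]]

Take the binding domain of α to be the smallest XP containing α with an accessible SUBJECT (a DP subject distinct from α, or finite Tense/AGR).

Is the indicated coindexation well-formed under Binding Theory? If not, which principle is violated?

Principle A

The two coindexed NPs are *[Carmen₂'s rival]₁* and *herself₁*.
*herself₁* is an anaphor. Principle A requires it to be bound within its binding domain — the embedded TP, whose subject is [Amara₄'s agent]₅.
Within that domain it is c-commanded by *[Amara₄'s agent]₅*, which does not share its index.
*[Carmen₂'s rival]₁* does c-command the anaphor, but from outside its binding domain.
The anaphor is unbound in its domain → Principle A violation.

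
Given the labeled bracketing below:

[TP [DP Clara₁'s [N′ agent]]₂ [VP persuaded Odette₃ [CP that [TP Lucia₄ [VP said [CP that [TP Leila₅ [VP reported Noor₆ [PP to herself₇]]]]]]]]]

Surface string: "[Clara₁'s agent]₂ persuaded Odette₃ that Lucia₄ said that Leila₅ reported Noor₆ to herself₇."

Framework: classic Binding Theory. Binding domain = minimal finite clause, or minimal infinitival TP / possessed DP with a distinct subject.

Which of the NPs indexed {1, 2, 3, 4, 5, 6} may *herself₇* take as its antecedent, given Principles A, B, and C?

{5, 6}

*herself* is an anaphor, so Principle A applies: it must be bound in its binding domain.
Binding domain of *herself₇*: the embedded TP, whose subject is Leila₅.
*Clara₁* does not c-command the anaphor → cannot bind it.
*[Clara₁'s agent]₂* c-commands the anaphor but is outside its binding domain → cannot satisfy Principle A.
*Odette₃* c-commands the anaphor but is outside its binding domain → cannot satisfy Principle A.
*Lucia₄* c-commands the anaphor but is outside its binding domain → cannot satisfy Principle A.
*Leila₅* c-commands the anaphor within its binding domain → licit binder.
*Noor₆* c-commands the anaphor within its binding domain → licit binder.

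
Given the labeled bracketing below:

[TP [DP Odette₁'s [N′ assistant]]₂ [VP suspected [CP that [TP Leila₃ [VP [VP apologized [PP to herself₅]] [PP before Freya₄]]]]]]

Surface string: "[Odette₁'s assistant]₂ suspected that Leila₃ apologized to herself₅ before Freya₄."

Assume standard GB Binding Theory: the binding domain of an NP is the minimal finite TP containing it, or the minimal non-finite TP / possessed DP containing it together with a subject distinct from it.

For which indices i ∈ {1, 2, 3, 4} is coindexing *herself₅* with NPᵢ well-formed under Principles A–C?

*herself* is an anaphor, so Principle A applies: it must be bound in its binding domain.
Binding domain of *herself₅*: the embedded TP, whose subject is Leila₃.
*Odette₁* does not c-command the anaphor → cannot bind it.
*[Odette₁'s assistant]₂* c-commands the anaphor but is outside its binding domain → cannot satisfy Principle A.
*Leila₃* c-commands the anaphor within its binding domain → licit binder.
*Freya₄* does not c-command the anaphor → cannot bind it.

{3}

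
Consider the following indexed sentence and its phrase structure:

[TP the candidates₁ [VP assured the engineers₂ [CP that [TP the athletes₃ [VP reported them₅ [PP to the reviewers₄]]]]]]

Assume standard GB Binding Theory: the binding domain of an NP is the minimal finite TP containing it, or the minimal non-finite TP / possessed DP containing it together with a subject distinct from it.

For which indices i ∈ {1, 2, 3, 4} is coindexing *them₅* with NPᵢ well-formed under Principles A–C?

{1, 2}

*them* is a pronoun, so Principle B applies: it must be free in its binding domain.
Binding domain of *them₅*: the embedded TP, whose subject is the athletes₃.
*the candidates₁* c-commands the pronoun but from outside its binding domain, and is not c-commanded by it → coindexation permitted.
*the engineers₂* c-commands the pronoun but from outside its binding domain, and is not c-commanded by it → coindexation permitted.
*the athletes₃* c-commands the pronoun within its binding domain → coindexation would violate Principle B.
*the reviewers₄*: the pronoun c-commands this R-expression → coindexation would violate Principle C on *the reviewers₄*.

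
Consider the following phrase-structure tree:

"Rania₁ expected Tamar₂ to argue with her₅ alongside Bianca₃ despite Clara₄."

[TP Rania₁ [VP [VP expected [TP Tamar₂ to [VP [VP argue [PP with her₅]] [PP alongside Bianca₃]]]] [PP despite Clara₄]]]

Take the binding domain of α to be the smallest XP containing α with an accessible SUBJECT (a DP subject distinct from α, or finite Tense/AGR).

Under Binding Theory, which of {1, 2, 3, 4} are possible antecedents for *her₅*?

*her* is a pronoun, so Principle B applies: it must be free in its binding domain.
Binding domain of *her₅*: the embedded TP, whose subject is Tamar₂.
*Rania₁* c-commands the pronoun but from outside its binding domain, and is not c-commanded by it → coindexation permitted.
*Tamar₂* c-commands the pronoun within its binding domain → coindexation would violate Principle B.
*Bianca₃* and the pronoun do not c-command one another → neither Principle B nor Principle C is at stake; coindexation permitted.
*Clara₄* and the pronoun do not c-command one another → neither Principle B nor Principle C is at stake; coindexation permitted.

{1, 3, 4}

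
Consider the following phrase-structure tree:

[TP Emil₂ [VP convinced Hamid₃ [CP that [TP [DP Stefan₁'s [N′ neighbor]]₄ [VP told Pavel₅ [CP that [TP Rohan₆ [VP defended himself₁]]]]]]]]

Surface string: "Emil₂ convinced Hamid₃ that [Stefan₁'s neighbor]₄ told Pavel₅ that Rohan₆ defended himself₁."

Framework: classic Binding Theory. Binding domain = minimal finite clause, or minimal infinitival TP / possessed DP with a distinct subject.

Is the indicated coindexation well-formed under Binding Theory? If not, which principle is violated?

The two coindexed NPs are *Stefan₁* and *himself₁*.
*himself₁* is an anaphor. Principle A requires it to be bound within its binding domain — the embedded TP, whose subject is Rohan₆.
Within that domain it is c-commanded by *Rohan₆*, which does not share its index.
*Stefan₁* does not c-command the anaphor at all.
The anaphor is unbound in its domain → Principle A violation.

Principle A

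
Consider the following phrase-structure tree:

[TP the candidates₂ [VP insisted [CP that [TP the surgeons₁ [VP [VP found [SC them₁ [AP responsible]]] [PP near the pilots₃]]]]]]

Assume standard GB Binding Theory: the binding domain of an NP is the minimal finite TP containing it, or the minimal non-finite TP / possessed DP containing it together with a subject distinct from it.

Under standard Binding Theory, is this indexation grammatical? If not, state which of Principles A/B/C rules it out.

Principle B

The two coindexed NPs are *the surgeons₁* and *them₁*.
*them₁* is a pronoun. Its binding domain is the embedded TP, whose subject is the surgeons₁.
*the surgeons₁* c-commands it within that domain and carries the same index.
The pronoun is locally bound → Principle B violation.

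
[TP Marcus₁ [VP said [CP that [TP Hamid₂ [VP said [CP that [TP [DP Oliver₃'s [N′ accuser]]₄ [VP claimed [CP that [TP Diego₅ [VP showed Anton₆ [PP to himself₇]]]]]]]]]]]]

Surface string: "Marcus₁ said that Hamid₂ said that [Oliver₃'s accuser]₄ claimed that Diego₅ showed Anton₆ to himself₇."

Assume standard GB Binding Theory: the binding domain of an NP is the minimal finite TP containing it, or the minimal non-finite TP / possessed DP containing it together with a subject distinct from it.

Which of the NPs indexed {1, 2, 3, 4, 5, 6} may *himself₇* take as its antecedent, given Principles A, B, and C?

{5, 6}

*himself* is an anaphor, so Principle A applies: it must be bound in its binding domain.
Binding domain of *himself₇*: the embedded TP, whose subject is Diego₅.
*Marcus₁* c-commands the anaphor but is outside its binding domain → cannot satisfy Principle A.
*Hamid₂* c-commands the anaphor but is outside its binding domain → cannot satisfy Principle A.
*Oliver₃* does not c-command the anaphor → cannot bind it.
*[Oliver₃'s accuser]₄* c-commands the anaphor but is outside its binding domain → cannot satisfy Principle A.
*Diego₅* c-commands the anaphor within its binding domain → licit binder.
*Anton₆* c-commands the anaphor within its binding domain → licit binder.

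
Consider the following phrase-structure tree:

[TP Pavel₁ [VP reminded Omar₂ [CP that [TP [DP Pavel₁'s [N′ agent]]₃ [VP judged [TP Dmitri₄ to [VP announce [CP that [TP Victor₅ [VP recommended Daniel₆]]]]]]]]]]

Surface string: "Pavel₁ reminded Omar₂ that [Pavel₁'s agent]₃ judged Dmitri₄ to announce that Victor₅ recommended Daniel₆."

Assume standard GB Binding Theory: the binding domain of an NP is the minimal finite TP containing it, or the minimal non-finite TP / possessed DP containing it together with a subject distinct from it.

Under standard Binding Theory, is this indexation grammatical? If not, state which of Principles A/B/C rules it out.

The two coindexed NPs are *Pavel₁* (the higher occurrence) and *Pavel₁* (the lower occurrence).
*Pavel₁* (the lower occurrence) is an R-expression. Principle C requires it to be free everywhere.
*Pavel₁* (the higher occurrence) c-commands it and carries the same index.
The R-expression is bound → Principle C violation.

Principle C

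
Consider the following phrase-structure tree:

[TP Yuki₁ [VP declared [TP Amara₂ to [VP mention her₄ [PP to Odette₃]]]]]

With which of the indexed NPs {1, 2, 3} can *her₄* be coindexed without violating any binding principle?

*her* is a pronoun, so Principle B applies: it must be free in its binding domain.
Binding domain of *her₄*: the embedded TP, whose subject is Amara₂.
*Yuki₁* c-commands the pronoun but from outside its binding domain, and is not c-commanded by it → coindexation permitted.
*Amara₂* c-commands the pronoun within its binding domain → coindexation would violate Principle B.
*Odette₃*: the pronoun c-commands this R-expression → coindexation would violate Principle C on *Odette₃*.

{1}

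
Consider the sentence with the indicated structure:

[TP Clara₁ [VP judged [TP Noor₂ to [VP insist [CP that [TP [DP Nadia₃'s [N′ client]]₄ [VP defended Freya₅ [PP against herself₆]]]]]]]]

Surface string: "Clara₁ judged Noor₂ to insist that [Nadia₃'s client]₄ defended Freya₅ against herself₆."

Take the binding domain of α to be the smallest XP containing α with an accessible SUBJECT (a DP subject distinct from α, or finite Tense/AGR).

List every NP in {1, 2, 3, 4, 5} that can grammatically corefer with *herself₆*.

*herself* is an anaphor, so Principle A applies: it must be bound in its binding domain.
Binding domain of *herself₆*: the embedded TP, whose subject is [Nadia₃'s client]₄.
*Clara₁* c-commands the anaphor but is outside its binding domain → cannot satisfy Principle A.
*Noor₂* c-commands the anaphor but is outside its binding domain → cannot satisfy Principle A.
*Nadia₃* does not c-command the anaphor → cannot bind it.
*[Nadia₃'s client]₄* c-commands the anaphor within its binding domain → licit binder.
*Freya₅* c-commands the anaphor within its binding domain → licit binder.

{4, 5}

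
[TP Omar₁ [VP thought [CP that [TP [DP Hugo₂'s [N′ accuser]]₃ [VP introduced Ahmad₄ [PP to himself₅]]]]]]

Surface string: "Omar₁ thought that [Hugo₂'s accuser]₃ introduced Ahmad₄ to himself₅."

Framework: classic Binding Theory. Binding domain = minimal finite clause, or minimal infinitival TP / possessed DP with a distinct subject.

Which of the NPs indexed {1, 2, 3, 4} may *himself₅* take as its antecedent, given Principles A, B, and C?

{3, 4}

*himself* is an anaphor, so Principle A applies: it must be bound in its binding domain.
Binding domain of *himself₅*: the embedded TP, whose subject is [Hugo₂'s accuser]₃.
*Omar₁* c-commands the anaphor but is outside its binding domain → cannot satisfy Principle A.
*Hugo₂* does not c-command the anaphor → cannot bind it.
*[Hugo₂'s accuser]₃* c-commands the anaphor within its binding domain → licit binder.
*Ahmad₄* c-commands the anaphor within its binding domain → licit binder.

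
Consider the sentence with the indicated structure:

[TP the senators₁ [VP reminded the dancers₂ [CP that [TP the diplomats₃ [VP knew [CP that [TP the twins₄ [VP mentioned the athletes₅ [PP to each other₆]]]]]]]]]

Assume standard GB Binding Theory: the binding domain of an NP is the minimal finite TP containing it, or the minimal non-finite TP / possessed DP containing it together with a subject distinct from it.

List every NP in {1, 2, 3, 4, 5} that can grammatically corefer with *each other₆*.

{4, 5}

*each other* is an anaphor, so Principle A applies: it must be bound in its binding domain.
Binding domain of *each other₆*: the embedded TP, whose subject is the twins₄.
*the senators₁* c-commands the anaphor but is outside its binding domain → cannot satisfy Principle A.
*the dancers₂* c-commands the anaphor but is outside its binding domain → cannot satisfy Principle A.
*the diplomats₃* c-commands the anaphor but is outside its binding domain → cannot satisfy Principle A.
*the twins₄* c-commands the anaphor within its binding domain → licit binder.
*the athletes₅* c-commands the anaphor within its binding domain → licit binder.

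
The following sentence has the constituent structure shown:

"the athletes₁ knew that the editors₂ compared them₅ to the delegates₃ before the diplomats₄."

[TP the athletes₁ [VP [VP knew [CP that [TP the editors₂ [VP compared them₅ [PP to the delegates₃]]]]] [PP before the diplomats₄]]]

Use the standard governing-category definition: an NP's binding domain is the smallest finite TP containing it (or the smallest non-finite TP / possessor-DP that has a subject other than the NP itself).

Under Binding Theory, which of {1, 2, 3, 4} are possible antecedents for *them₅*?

*them* is a pronoun, so Principle B applies: it must be free in its binding domain.
Binding domain of *them₅*: the embedded TP, whose subject is the editors₂.
*the athletes₁* c-commands the pronoun but from outside its binding domain, and is not c-commanded by it → coindexation permitted.
*the editors₂* c-commands the pronoun within its binding domain → coindexation would violate Principle B.
*the delegates₃*: the pronoun c-commands this R-expression → coindexation would violate Principle C on *the delegates₃*.
*the diplomats₄* and the pronoun do not c-command one another → neither Principle B nor Principle C is at stake; coindexation permitted.

{1, 4}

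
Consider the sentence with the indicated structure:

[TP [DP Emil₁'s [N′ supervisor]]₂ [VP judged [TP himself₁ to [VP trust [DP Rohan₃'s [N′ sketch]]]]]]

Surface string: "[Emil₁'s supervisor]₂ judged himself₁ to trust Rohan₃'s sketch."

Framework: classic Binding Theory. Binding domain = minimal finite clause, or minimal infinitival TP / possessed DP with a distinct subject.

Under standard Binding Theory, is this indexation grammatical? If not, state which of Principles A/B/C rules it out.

Principle A

The two coindexed NPs are *Emil₁* and *himself₁*.
*himself₁* is an anaphor. Principle A requires it to be bound within its binding domain — the matrix TP, whose subject is [Emil₁'s supervisor]₂.
Within that domain it is c-commanded by *[Emil₁'s supervisor]₂*, which does not share its index.
*Emil₁* does not c-command the anaphor at all.
The anaphor is unbound in its domain → Principle A violation.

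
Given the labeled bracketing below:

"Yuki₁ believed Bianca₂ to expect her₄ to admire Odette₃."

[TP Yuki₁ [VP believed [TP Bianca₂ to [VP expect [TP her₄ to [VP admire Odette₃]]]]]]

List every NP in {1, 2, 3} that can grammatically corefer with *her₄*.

{1}

*her* is a pronoun, so Principle B applies: it must be free in its binding domain.
Binding domain of *her₄*: the embedded TP, whose subject is Bianca₂.
*Yuki₁* c-commands the pronoun but from outside its binding domain, and is not c-commanded by it → coindexation permitted.
*Bianca₂* c-commands the pronoun within its binding domain → coindexation would violate Principle B.
*Odette₃*: the pronoun c-commands this R-expression → coindexation would violate Principle C on *Odette₃*.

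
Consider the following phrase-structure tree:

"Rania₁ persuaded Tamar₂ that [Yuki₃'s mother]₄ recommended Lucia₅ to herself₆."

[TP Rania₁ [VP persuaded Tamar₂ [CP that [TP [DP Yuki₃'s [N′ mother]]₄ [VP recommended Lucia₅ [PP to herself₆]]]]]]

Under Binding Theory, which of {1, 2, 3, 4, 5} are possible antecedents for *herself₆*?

*herself* is an anaphor, so Principle A applies: it must be bound in its binding domain.
Binding domain of *herself₆*: the embedded TP, whose subject is [Yuki₃'s mother]₄.
*Rania₁* c-commands the anaphor but is outside its binding domain → cannot satisfy Principle A.
*Tamar₂* c-commands the anaphor but is outside its binding domain → cannot satisfy Principle A.
*Yuki₃* does not c-command the anaphor → cannot bind it.
*[Yuki₃'s mother]₄* c-commands the anaphor within its binding domain → licit binder.
*Lucia₅* c-commands the anaphor within its binding domain → licit binder.

{4, 5}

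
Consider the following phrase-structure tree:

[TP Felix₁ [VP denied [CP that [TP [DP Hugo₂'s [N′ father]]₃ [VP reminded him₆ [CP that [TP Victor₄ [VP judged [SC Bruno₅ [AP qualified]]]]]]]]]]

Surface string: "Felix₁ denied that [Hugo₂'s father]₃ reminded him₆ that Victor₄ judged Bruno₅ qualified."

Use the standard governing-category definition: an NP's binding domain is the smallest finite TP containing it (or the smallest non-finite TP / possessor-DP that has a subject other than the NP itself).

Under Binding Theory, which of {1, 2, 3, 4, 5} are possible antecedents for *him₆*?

{1, 2}

*him* is a pronoun, so Principle B applies: it must be free in its binding domain.
Binding domain of *him₆*: the embedded TP, whose subject is [Hugo₂'s father]₃.
*Felix₁* c-commands the pronoun but from outside its binding domain, and is not c-commanded by it → coindexation permitted.
*Hugo₂* and the pronoun do not c-command one another → neither Principle B nor Principle C is at stake; coindexation permitted.
*[Hugo₂'s father]₃* c-commands the pronoun within its binding domain → coindexation would violate Principle B.
*Victor₄*: the pronoun c-commands this R-expression → coindexation would violate Principle C on *Victor₄*.
*Bruno₅*: the pronoun c-commands this R-expression → coindexation would violate Principle C on *Bruno₅*.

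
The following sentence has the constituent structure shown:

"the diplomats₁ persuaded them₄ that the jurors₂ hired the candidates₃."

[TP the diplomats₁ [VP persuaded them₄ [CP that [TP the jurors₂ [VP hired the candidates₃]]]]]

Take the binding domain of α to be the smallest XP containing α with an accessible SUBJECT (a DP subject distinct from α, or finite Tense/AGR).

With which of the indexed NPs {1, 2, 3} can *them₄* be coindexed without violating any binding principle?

none

*them* is a pronoun, so Principle B applies: it must be free in its binding domain.
Binding domain of *them₄*: the matrix TP, whose subject is the diplomats₁.
*the diplomats₁* c-commands the pronoun within its binding domain → coindexation would violate Principle B.
*the jurors₂*: the pronoun c-commands this R-expression → coindexation would violate Principle C on *the jurors₂*.
*the candidates₃*: the pronoun c-commands this R-expression → coindexation would violate Principle C on *the candidates₃*.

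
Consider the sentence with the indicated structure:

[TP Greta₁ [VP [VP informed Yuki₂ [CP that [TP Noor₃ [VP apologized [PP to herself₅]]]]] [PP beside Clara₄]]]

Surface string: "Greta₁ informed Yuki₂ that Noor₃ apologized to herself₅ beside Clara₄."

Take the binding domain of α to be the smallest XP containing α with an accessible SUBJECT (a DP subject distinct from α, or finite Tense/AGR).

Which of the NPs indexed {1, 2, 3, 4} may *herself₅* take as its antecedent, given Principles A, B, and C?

*herself* is an anaphor, so Principle A applies: it must be bound in its binding domain.
Binding domain of *herself₅*: the embedded TP, whose subject is Noor₃.
*Greta₁* c-commands the anaphor but is outside its binding domain → cannot satisfy Principle A.
*Yuki₂* c-commands the anaphor but is outside its binding domain → cannot satisfy Principle A.
*Noor₃* c-commands the anaphor within its binding domain → licit binder.
*Clara₄* does not c-command the anaphor → cannot bind it.

{3}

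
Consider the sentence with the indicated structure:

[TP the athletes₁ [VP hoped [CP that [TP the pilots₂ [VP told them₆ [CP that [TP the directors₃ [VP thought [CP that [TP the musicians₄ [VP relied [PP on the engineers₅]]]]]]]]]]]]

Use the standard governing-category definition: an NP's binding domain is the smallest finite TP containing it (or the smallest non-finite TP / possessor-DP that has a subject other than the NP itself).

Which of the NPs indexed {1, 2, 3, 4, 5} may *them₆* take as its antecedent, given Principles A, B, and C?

*them* is a pronoun, so Principle B applies: it must be free in its binding domain.
Binding domain of *them₆*: the embedded TP, whose subject is the pilots₂.
*the athletes₁* c-commands the pronoun but from outside its binding domain, and is not c-commanded by it → coindexation permitted.
*the pilots₂* c-commands the pronoun within its binding domain → coindexation would violate Principle B.
*the directors₃*: the pronoun c-commands this R-expression → coindexation would violate Principle C on *the directors₃*.
*the musicians₄*: the pronoun c-commands this R-expression → coindexation would violate Principle C on *the musicians₄*.
*the engineers₅*: the pronoun c-commands this R-expression → coindexation would violate Principle C on *the engineers₅*.

{1}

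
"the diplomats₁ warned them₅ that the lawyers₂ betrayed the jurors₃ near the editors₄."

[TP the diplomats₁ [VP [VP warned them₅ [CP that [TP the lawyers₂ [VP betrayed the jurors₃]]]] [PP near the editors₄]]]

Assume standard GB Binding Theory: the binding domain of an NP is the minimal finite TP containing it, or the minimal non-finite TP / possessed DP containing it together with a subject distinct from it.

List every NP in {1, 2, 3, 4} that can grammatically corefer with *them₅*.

*them* is a pronoun, so Principle B applies: it must be free in its binding domain.
Binding domain of *them₅*: the matrix TP, whose subject is the diplomats₁.
*the diplomats₁* c-commands the pronoun within its binding domain → coindexation would violate Principle B.
*the lawyers₂*: the pronoun c-commands this R-expression → coindexation would violate Principle C on *the lawyers₂*.
*the jurors₃*: the pronoun c-commands this R-expression → coindexation would violate Principle C on *the jurors₃*.
*the editors₄* and the pronoun do not c-command one another → neither Principle B nor Principle C is at stake; coindexation permitted.

{4}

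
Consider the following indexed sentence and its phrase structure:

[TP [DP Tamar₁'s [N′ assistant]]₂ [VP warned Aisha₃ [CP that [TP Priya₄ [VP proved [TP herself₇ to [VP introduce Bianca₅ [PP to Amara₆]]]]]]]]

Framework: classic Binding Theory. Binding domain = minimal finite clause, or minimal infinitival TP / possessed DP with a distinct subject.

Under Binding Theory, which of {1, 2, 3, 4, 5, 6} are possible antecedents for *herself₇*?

*herself* is an anaphor, so Principle A applies: it must be bound in its binding domain.
Binding domain of *herself₇*: the embedded TP, whose subject is Priya₄.
*Tamar₁* does not c-command the anaphor → cannot bind it.
*[Tamar₁'s assistant]₂* c-commands the anaphor but is outside its binding domain → cannot satisfy Principle A.
*Aisha₃* c-commands the anaphor but is outside its binding domain → cannot satisfy Principle A.
*Priya₄* c-commands the anaphor within its binding domain → licit binder.
*Bianca₅* does not c-command the anaphor → cannot bind it.
*Amara₆* does not c-command the anaphor → cannot bind it.

{4}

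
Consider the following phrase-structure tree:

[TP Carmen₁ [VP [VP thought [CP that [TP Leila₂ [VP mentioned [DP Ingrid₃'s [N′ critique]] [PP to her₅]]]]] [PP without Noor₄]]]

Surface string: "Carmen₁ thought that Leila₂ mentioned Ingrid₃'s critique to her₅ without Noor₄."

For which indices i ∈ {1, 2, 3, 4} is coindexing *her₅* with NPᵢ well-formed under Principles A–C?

{1, 3, 4}

*her* is a pronoun, so Principle B applies: it must be free in its binding domain.
Binding domain of *her₅*: the embedded TP, whose subject is Leila₂.
*Carmen₁* c-commands the pronoun but from outside its binding domain, and is not c-commanded by it → coindexation permitted.
*Leila₂* c-commands the pronoun within its binding domain → coindexation would violate Principle B.
*Ingrid₃* and the pronoun do not c-command one another → neither Principle B nor Principle C is at stake; coindexation permitted.
*Noor₄* and the pronoun do not c-command one another → neither Principle B nor Principle C is at stake; coindexation permitted.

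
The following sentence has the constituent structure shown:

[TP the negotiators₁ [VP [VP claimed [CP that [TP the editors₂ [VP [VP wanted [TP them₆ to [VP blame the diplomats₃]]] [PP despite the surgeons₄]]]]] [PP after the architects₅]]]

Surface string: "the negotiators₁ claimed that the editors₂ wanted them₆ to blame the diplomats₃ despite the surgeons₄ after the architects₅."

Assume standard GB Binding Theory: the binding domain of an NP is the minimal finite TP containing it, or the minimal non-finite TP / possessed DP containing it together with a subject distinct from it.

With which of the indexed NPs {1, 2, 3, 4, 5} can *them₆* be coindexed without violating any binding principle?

*them* is a pronoun, so Principle B applies: it must be free in its binding domain.
Binding domain of *them₆*: the embedded TP, whose subject is the editors₂.
*the negotiators₁* c-commands the pronoun but from outside its binding domain, and is not c-commanded by it → coindexation permitted.
*the editors₂* c-commands the pronoun within its binding domain → coindexation would violate Principle B.
*the diplomats₃*: the pronoun c-commands this R-expression → coindexation would violate Principle C on *the diplomats₃*.
*the surgeons₄* and the pronoun do not c-command one another → neither Principle B nor Principle C is at stake; coindexation permitted.
*the architects₅* and the pronoun do not c-command one another → neither Principle B nor Principle C is at stake; coindexation permitted.

{1, 4, 5}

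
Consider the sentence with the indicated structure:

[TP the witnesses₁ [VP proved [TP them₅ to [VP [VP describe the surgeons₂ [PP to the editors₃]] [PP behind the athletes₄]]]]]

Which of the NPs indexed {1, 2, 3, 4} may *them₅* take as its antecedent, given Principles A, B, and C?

*them* is a pronoun, so Principle B applies: it must be free in its binding domain.
Binding domain of *them₅*: the matrix TP, whose subject is the witnesses₁.
*the witnesses₁* c-commands the pronoun within its binding domain → coindexation would violate Principle B.
*the surgeons₂*: the pronoun c-commands this R-expression → coindexation would violate Principle C on *the surgeons₂*.
*the editors₃*: the pronoun c-commands this R-expression → coindexation would violate Principle C on *the editors₃*.
*the athletes₄*: the pronoun c-commands this R-expression → coindexation would violate Principle C on *the athletes₄*.

none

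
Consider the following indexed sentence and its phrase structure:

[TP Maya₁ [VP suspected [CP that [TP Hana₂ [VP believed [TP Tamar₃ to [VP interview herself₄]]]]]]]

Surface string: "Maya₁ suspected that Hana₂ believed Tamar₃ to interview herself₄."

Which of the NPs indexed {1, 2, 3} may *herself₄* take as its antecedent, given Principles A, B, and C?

*herself* is an anaphor, so Principle A applies: it must be bound in its binding domain.
Binding domain of *herself₄*: the embedded TP, whose subject is Tamar₃.
*Maya₁* c-commands the anaphor but is outside its binding domain → cannot satisfy Principle A.
*Hana₂* c-commands the anaphor but is outside its binding domain → cannot satisfy Principle A.
*Tamar₃* c-commands the anaphor within its binding domain → licit binder.

{3}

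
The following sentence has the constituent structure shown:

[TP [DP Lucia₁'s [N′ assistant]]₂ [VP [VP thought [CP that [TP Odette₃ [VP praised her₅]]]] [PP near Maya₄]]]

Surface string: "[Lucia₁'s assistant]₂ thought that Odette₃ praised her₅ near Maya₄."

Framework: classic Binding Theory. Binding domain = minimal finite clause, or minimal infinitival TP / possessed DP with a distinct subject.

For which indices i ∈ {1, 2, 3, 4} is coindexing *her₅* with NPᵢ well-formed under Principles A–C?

*her* is a pronoun, so Principle B applies: it must be free in its binding domain.
Binding domain of *her₅*: the embedded TP, whose subject is Odette₃.
*Lucia₁* and the pronoun do not c-command one another → neither Principle B nor Principle C is at stake; coindexation permitted.
*[Lucia₁'s assistant]₂* c-commands the pronoun but from outside its binding domain, and is not c-commanded by it → coindexation permitted.
*Odette₃* c-commands the pronoun within its binding domain → coindexation would violate Principle B.
*Maya₄* and the pronoun do not c-command one another → neither Principle B nor Principle C is at stake; coindexation permitted.

{1, 2, 4}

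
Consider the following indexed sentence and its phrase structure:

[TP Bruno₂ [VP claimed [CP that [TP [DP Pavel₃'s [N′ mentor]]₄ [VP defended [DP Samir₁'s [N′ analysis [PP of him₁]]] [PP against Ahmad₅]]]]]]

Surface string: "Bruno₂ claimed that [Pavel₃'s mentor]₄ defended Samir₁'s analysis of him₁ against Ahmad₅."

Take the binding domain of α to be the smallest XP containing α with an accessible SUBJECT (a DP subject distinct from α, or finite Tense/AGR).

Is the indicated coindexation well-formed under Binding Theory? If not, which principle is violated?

Principle B

The two coindexed NPs are *Samir₁* and *him₁*.
*him₁* is a pronoun. Its binding domain is the possessed DP, whose subject is Samir₁.
*Samir₁* c-commands it within that domain and carries the same index.
The pronoun is locally bound → Principle B violation.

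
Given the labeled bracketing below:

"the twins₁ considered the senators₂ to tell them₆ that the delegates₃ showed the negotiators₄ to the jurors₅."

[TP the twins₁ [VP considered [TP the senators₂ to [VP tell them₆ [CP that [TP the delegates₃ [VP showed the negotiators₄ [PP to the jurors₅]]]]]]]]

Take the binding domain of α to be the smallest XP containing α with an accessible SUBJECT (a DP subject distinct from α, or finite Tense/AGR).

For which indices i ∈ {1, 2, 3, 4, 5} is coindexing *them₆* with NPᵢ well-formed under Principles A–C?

{1}

*them* is a pronoun, so Principle B applies: it must be free in its binding domain.
Binding domain of *them₆*: the embedded TP, whose subject is the senators₂.
*the twins₁* c-commands the pronoun but from outside its binding domain, and is not c-commanded by it → coindexation permitted.
*the senators₂* c-commands the pronoun within its binding domain → coindexation would violate Principle B.
*the delegates₃*: the pronoun c-commands this R-expression → coindexation would violate Principle C on *the delegates₃*.
*the negotiators₄*: the pronoun c-commands this R-expression → coindexation would violate Principle C on *the negotiators₄*.
*the jurors₅*: the pronoun c-commands this R-expression → coindexation would violate Principle C on *the jurors₅*.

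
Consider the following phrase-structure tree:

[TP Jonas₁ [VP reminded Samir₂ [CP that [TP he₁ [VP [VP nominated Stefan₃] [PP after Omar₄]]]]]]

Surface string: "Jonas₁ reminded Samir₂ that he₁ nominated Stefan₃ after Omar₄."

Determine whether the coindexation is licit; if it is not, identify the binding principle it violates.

The two coindexed NPs are *Jonas₁* and *he₁*.
*he₁* is a pronoun; nothing c-commands it within its binding domain (the embedded TP.), so Principle B holds trivially.
*Jonas₁* is an R-expression; *he₁* does not c-command it, and no other NP shares its index, so Principle C is satisfied.
All principles are respected.

grammatical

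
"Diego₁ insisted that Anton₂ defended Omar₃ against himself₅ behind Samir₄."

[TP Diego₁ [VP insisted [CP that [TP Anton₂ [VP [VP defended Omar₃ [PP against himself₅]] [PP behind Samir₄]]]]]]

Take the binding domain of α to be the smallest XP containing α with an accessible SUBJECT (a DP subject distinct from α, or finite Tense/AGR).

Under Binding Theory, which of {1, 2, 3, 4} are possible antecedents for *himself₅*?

*himself* is an anaphor, so Principle A applies: it must be bound in its binding domain.
Binding domain of *himself₅*: the embedded TP, whose subject is Anton₂.
*Diego₁* c-commands the anaphor but is outside its binding domain → cannot satisfy Principle A.
*Anton₂* c-commands the anaphor within its binding domain → licit binder.
*Omar₃* c-commands the anaphor within its binding domain → licit binder.
*Samir₄* does not c-command the anaphor → cannot bind it.

{2, 3}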